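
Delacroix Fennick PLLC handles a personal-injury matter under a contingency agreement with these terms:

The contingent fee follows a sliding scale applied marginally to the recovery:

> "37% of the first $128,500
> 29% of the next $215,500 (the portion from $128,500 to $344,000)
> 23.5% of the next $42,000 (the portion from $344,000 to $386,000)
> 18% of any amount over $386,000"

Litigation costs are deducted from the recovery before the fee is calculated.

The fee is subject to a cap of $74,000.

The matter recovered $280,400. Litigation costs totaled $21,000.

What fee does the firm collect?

$74,000.00

Fee base (net of costs): $280,400 − $21,000 = $259,400
First $128,500 at 37% = $47,545.00
Remaining $130,900 at 29% = $37,961.00
Fee: $47,545.00 + $37,961.00 = $85,506.00
$85,506.00 exceeds the $74,000 cap, so the fee is capped at $74,000.00.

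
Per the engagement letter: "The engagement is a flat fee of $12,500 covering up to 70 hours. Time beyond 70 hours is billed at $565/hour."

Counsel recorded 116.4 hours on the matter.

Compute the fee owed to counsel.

Flat fee: $12,500.00
Excess hours: 116.4 − 70 = 46.4
Overrun: 46.4 × $565 = $26,216.00
Total: $12,500.00 + $26,216.00 = $38,716.00

$38,716.00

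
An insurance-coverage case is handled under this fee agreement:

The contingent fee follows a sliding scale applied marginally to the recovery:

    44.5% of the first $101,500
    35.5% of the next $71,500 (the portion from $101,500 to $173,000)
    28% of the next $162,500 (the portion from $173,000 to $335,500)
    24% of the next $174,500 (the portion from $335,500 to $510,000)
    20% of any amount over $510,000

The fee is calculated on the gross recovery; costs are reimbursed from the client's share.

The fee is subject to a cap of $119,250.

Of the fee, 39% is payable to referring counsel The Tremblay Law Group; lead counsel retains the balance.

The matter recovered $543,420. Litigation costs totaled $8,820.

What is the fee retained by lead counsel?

Fee base is the gross recovery, $543,420; costs are reimbursed separately.
First $101,500 at 44.5% = $45,167.50
Next $71,500 at 35.5% = $25,382.50
Next $162,500 at 28% = $45,500.00
Next $174,500 at 24% = $41,880.00
Remaining $33,420 at 20% = $6,684.00
Fee: $45,167.50 + $25,382.50 + $45,500.00 + $41,880.00 + $6,684.00 = $164,614.00
$164,614.00 exceeds the $119,250 cap, so the fee is capped at $119,250.00.
Referral share: 39% of $119,250.00 = $46,507.50; lead counsel retains $119,250.00 − $46,507.50 = $72,742.50.

$72,742.50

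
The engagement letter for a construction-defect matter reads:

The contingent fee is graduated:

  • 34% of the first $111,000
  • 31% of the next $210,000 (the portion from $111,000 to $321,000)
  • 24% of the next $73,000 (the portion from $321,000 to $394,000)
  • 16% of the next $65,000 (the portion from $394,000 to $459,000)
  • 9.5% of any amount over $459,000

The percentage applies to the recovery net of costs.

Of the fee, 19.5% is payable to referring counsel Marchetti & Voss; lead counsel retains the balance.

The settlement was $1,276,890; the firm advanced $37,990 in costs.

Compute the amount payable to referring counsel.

Fee base (net of costs): $1,276,890 − $37,990 = $1,238,900
First $111,000 at 34% = $37,740.00
Next $210,000 at 31% = $65,100.00
Next $73,000 at 24% = $17,520.00
Next $65,000 at 16% = $10,400.00
Remaining $779,900 at 9.5% = $74,090.50
Fee: $37,740.00 + $65,100.00 + $17,520.00 + $10,400.00 + $74,090.50 = $204,850.50
Referral share: 19.5% of $204,850.50 = $39,945.85; lead counsel retains $204,850.50 − $39,945.85 = $164,904.65.

$39,945.85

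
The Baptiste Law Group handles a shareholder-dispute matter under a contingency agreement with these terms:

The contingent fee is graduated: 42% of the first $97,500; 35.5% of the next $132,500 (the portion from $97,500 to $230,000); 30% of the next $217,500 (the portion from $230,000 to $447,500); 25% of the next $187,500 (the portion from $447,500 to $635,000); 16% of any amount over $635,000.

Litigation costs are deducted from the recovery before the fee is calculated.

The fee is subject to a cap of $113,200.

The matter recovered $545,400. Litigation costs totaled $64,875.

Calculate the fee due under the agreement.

Fee base (net of costs): $545,400 − $64,875 = $480,525
First $97,500 at 42% = $40,950.00
Next $132,500 at 35.5% = $47,037.50
Next $217,500 at 30% = $65,250.00
Remaining $33,025 at 25% = $8,256.25
Fee: $40,950.00 + $47,037.50 + $65,250.00 + $8,256.25 = $161,493.75
$161,493.75 exceeds the $113,200 cap, so the fee is capped at $113,200.00.

$113,200.00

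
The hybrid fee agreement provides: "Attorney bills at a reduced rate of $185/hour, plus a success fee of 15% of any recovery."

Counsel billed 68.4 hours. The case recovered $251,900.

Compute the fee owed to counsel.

$50,439.00

Hourly: 68.4 × $185 = $12,654.00
Success fee: 15% of $251,900 = $37,785.00
Total: $12,654.00 + $37,785.00 = $50,439.00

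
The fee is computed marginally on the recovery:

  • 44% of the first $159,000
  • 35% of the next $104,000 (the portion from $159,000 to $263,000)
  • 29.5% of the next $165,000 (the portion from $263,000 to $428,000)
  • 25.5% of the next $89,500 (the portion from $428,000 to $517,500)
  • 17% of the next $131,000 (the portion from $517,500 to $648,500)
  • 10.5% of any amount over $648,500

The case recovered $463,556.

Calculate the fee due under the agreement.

First $159,000 at 44% = $69,960.00
Next $104,000 at 35% = $36,400.00
Next $165,000 at 29.5% = $48,675.00
Remaining $35,556 at 25.5% = $9,066.78
Fee: $69,960.00 + $36,400.00 + $48,675.00 + $9,066.78 = $164,101.78

$164,101.78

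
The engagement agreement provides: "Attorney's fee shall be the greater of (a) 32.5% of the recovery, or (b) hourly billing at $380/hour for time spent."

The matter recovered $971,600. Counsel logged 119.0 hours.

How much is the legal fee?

(a) 32.5% of $971,600 = $315,770.00
(b) 119.0 × $380 = $45,220.00
The greater is (a): $315,770.00.

$315,770.00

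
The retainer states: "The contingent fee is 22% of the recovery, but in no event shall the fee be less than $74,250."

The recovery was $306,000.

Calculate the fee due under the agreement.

$74,250.00

22% of $306,000 = $67,320.00
That is below the $74,250 minimum, so the minimum applies.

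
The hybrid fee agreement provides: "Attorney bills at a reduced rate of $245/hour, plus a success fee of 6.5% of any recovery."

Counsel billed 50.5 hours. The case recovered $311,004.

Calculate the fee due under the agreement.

$32,587.76

Hourly: 50.5 × $245 = $12,372.50
Success fee: 6.5% of $311,004 = $20,215.26
Total: $12,372.50 + $20,215.26 = $32,587.76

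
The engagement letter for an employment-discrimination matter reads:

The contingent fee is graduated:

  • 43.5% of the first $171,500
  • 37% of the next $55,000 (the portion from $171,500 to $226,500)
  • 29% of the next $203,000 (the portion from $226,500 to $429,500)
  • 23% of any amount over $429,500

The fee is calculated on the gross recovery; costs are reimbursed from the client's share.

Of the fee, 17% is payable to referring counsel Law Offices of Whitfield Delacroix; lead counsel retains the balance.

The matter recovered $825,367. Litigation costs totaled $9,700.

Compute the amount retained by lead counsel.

$203,243.69

Fee base is the gross recovery, $825,367; costs are reimbursed separately.
First $171,500 at 43.5% = $74,602.50
Next $55,000 at 37% = $20,350.00
Next $203,000 at 29% = $58,870.00
Remaining $395,867 at 23% = $91,049.41
Fee: $74,602.50 + $20,350.00 + $58,870.00 + $91,049.41 = $244,871.91
Referral share: 17% of $244,871.91 = $41,628.22; lead counsel retains $244,871.91 − $41,628.22 = $203,243.69.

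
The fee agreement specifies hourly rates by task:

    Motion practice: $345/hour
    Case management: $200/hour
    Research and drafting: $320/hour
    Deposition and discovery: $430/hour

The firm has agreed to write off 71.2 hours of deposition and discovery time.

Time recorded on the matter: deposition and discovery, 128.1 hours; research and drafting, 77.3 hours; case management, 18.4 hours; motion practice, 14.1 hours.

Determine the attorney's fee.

$57,747.50

Motion practice: 14.1 × $345 = $4,864.50
Case management: 18.4 × $200 = $3,680.00
Research and drafting: 77.3 × $320 = $24,736.00
Deposition and discovery: 128.1 × $430 = $55,083.00
Subtotal: $88,363.50
Write-off: 71.2 × $430 = $30,616.00
Total: $88,363.50 − $30,616.00 = $57,747.50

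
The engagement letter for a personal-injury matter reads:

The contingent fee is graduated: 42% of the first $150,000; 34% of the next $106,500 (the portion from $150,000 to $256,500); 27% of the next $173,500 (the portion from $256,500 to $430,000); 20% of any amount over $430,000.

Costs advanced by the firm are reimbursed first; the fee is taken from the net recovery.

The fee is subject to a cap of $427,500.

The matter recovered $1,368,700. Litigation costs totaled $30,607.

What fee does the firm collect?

$327,673.60

Fee base (net of costs): $1,368,700 − $30,607 = $1,338,093
First $150,000 at 42% = $63,000.00
Next $106,500 at 34% = $36,210.00
Next $173,500 at 27% = $46,845.00
Remaining $908,093 at 20% = $181,618.60
Fee: $63,000.00 + $36,210.00 + $46,845.00 + $181,618.60 = $327,673.60
$327,673.60 is under the $427,500 cap.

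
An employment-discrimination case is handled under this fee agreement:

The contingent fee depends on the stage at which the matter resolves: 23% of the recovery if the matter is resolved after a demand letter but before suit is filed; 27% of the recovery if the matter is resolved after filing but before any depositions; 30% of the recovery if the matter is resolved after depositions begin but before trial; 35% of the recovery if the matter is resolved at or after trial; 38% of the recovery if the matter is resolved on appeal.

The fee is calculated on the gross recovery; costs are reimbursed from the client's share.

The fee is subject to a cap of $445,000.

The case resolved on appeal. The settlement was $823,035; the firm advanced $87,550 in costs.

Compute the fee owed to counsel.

Fee base is the gross recovery, $823,035; costs are reimbursed separately.
The matter resolved on appeal, so the 38% rate applies.
$823,035 × 38% = $312,753.30
$312,753.30 is under the $445,000 cap.

$312,753.30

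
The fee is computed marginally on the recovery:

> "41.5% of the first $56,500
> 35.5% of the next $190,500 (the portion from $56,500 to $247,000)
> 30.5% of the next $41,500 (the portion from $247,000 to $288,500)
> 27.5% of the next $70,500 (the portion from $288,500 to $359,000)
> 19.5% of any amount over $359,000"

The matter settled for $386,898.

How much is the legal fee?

First $56,500 at 41.5% = $23,447.50
Next $190,500 at 35.5% = $67,627.50
Next $41,500 at 30.5% = $12,657.50
Next $70,500 at 27.5% = $19,387.50
Remaining $27,898 at 19.5% = $5,440.11
Fee: $23,447.50 + $67,627.50 + $12,657.50 + $19,387.50 + $5,440.11 = $128,560.11

$128,560.11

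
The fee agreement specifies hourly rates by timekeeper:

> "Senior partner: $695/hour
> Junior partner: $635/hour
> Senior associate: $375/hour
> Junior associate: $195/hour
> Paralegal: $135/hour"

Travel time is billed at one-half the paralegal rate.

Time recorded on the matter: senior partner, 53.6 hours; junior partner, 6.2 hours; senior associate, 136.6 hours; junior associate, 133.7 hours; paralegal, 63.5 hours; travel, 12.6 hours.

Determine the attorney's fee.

Senior partner: 53.6 × $695 = $37,252.00
Junior partner: 6.2 × $635 = $3,937.00
Senior associate: 136.6 × $375 = $51,225.00
Junior associate: 133.7 × $195 = $26,071.50
Paralegal: 63.5 × $135 = $8,572.50
Subtotal: $37,252.00 + $3,937.00 + $51,225.00 + $26,071.50 + $8,572.50 = $127,058.00
Travel: 12.6 × ($135 ÷ 2) = 12.6 × $67.50 = $850.50
Total: $127,058.00 + $850.50 = $127,908.50

$127,908.50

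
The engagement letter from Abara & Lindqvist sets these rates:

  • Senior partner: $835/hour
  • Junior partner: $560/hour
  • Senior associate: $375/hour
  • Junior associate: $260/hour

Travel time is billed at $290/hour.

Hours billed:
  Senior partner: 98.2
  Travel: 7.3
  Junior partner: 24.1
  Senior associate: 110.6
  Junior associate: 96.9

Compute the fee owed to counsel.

Senior partner: 98.2 × $835 = $81,997.00
Junior partner: 24.1 × $560 = $13,496.00
Senior associate: 110.6 × $375 = $41,475.00
Junior associate: 96.9 × $260 = $25,194.00
Subtotal: $81,997.00 + $13,496.00 + $41,475.00 + $25,194.00 = $162,162.00
Travel: 7.3 × $290 = $2,117.00
Total: $162,162.00 + $2,117.00 = $164,279.00

$164,279.00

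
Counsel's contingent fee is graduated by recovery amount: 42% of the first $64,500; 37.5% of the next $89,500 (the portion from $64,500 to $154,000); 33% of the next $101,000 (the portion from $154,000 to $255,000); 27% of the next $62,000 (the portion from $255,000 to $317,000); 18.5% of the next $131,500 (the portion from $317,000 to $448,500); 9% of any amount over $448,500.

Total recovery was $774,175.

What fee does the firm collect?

$164,360.75

First $64,500 at 42% = $27,090.00
Next $89,500 at 37.5% = $33,562.50
Next $101,000 at 33% = $33,330.00
Next $62,000 at 27% = $16,740.00
Next $131,500 at 18.5% = $24,327.50
Remaining $325,675 at 9% = $29,310.75
Fee: $27,090.00 + $33,562.50 + $33,330.00 + $16,740.00 + $24,327.50 + $29,310.75 = $164,360.75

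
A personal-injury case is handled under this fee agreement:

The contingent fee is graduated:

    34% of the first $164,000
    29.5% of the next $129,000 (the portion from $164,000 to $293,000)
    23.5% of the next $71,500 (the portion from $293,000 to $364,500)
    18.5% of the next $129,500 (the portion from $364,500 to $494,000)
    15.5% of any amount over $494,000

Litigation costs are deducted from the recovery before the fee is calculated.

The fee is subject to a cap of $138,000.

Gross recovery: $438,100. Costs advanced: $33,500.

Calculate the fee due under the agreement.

Fee base (net of costs): $438,100 − $33,500 = $404,600
First $164,000 at 34% = $55,760.00
Next $129,000 at 29.5% = $38,055.00
Next $71,500 at 23.5% = $16,802.50
Remaining $40,100 at 18.5% = $7,418.50
Fee: $55,760.00 + $38,055.00 + $16,802.50 + $7,418.50 = $118,036.00
$118,036.00 is under the $138,000 cap.

$118,036.00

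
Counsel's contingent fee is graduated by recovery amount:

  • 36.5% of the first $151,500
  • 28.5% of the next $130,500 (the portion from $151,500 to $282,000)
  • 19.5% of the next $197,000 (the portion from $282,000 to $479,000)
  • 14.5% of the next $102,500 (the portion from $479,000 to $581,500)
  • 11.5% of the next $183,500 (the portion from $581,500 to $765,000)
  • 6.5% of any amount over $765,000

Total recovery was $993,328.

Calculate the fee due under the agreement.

First $151,500 at 36.5% = $55,297.50
Next $130,500 at 28.5% = $37,192.50
Next $197,000 at 19.5% = $38,415.00
Next $102,500 at 14.5% = $14,862.50
Next $183,500 at 11.5% = $21,102.50
Remaining $228,328 at 6.5% = $14,841.32
Fee: $55,297.50 + $37,192.50 + $38,415.00 + $14,862.50 + $21,102.50 + $14,841.32 = $181,711.32

$181,711.32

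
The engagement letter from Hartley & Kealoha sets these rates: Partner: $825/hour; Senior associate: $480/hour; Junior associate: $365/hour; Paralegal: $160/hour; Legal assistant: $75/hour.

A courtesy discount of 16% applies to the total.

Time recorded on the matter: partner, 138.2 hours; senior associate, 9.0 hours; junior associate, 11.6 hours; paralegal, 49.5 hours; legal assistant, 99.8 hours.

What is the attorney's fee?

Partner: 138.2 × $825 = $114,015.00
Senior associate: 9.0 × $480 = $4,320.00
Junior associate: 11.6 × $365 = $4,234.00
Paralegal: 49.5 × $160 = $7,920.00
Legal assistant: 99.8 × $75 = $7,485.00
Subtotal: $137,974.00
Less 16% discount: −$22,075.84
Total: $137,974.00 − $22,075.84 = $115,898.16

$115,898.16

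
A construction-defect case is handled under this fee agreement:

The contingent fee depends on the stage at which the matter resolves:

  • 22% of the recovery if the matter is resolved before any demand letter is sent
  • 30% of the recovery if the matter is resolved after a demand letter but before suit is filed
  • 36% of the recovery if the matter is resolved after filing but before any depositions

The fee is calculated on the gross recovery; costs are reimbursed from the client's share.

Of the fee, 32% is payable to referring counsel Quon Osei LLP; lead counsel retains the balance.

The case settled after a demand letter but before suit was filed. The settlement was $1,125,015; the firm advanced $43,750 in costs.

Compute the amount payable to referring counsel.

$108,001.44

Fee base is the gross recovery, $1,125,015; costs are reimbursed separately.
The matter settled after a demand letter but before suit was filed, so the 30% rate applies.
$1,125,015 × 30% = $337,504.50
Referral share: 32% of $337,504.50 = $108,001.44; lead counsel retains $337,504.50 − $108,001.44 = $229,503.06.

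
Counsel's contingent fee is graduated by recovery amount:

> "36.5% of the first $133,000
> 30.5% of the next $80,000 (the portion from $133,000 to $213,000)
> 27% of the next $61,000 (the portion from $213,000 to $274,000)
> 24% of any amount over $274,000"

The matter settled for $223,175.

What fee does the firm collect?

First $133,000 at 36.5% = $48,545.00
Next $80,000 at 30.5% = $24,400.00
Remaining $10,175 at 27% = $2,747.25
Fee: $48,545.00 + $24,400.00 + $2,747.25 = $75,692.25

$75,692.25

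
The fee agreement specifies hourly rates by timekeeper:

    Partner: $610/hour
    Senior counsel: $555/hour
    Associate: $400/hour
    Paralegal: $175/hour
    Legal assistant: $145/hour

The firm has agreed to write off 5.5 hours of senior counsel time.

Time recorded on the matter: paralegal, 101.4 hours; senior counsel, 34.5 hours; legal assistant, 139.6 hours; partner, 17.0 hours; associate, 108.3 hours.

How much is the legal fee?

Partner: 17.0 × $610 = $10,370.00
Senior counsel: 34.5 × $555 = $19,147.50
Associate: 108.3 × $400 = $43,320.00
Paralegal: 101.4 × $175 = $17,745.00
Legal assistant: 139.6 × $145 = $20,242.00
Subtotal: $110,824.50
Write-off: 5.5 × $555 = $3,052.50
Total: $110,824.50 − $3,052.50 = $107,772.00

$107,772.00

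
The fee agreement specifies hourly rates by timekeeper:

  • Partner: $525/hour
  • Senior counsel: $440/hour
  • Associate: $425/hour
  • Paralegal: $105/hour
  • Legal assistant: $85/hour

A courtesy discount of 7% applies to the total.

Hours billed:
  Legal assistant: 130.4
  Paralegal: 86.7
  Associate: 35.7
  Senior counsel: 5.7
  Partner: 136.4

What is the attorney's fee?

Partner: 136.4 × $525 = $71,610.00
Senior counsel: 5.7 × $440 = $2,508.00
Associate: 35.7 × $425 = $15,172.50
Paralegal: 86.7 × $105 = $9,103.50
Legal assistant: 130.4 × $85 = $11,084.00
Subtotal: $109,478.00
Less 7% discount: −$7,663.46
Total: $109,478.00 − $7,663.46 = $101,814.54

$101,814.54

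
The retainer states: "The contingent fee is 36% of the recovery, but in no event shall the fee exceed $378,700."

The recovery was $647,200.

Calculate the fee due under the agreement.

$232,992.00

36% of $647,200 = $232,992.00
That is under the $378,700 cap.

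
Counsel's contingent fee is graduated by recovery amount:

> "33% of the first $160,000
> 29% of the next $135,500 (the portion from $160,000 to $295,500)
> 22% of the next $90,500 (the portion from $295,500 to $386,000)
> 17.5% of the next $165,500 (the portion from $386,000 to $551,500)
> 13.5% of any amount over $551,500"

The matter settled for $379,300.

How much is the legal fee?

First $160,000 at 33% = $52,800.00
Next $135,500 at 29% = $39,295.00
Remaining $83,800 at 22% = $18,436.00
Fee: $52,800.00 + $39,295.00 + $18,436.00 = $110,531.00

$110,531.00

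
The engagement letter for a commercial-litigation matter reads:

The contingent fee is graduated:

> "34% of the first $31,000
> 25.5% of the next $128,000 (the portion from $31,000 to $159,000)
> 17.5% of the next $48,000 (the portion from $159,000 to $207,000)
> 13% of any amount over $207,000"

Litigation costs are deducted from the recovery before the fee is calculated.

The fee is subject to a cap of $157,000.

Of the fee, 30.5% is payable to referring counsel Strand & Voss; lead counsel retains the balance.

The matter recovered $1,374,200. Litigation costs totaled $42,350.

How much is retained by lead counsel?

Fee base (net of costs): $1,374,200 − $42,350 = $1,331,850
First $31,000 at 34% = $10,540.00
Next $128,000 at 25.5% = $32,640.00
Next $48,000 at 17.5% = $8,400.00
Remaining $1,124,850 at 13% = $146,230.50
Fee: $10,540.00 + $32,640.00 + $8,400.00 + $146,230.50 = $197,810.50
$197,810.50 exceeds the $157,000 cap, so the fee is capped at $157,000.00.
Referral share: 30.5% of $157,000.00 = $47,885.00; lead counsel retains $157,000.00 − $47,885.00 = $109,115.00.

$109,115.00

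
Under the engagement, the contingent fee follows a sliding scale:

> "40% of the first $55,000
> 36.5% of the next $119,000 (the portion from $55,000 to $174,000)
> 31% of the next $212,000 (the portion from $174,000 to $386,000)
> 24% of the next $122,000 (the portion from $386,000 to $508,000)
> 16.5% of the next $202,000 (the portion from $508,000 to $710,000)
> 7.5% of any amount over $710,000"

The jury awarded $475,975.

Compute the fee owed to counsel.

First $55,000 at 40% = $22,000.00
Next $119,000 at 36.5% = $43,435.00
Next $212,000 at 31% = $65,720.00
Remaining $89,975 at 24% = $21,594.00
Fee: $22,000.00 + $43,435.00 + $65,720.00 + $21,594.00 = $152,749.00

$152,749.00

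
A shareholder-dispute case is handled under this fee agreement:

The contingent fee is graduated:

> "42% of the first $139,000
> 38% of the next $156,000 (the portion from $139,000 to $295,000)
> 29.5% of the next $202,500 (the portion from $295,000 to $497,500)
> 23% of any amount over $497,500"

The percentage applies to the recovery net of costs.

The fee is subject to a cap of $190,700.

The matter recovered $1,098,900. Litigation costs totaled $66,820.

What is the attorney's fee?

$190,700.00

Fee base (net of costs): $1,098,900 − $66,820 = $1,032,080
First $139,000 at 42% = $58,380.00
Next $156,000 at 38% = $59,280.00
Next $202,500 at 29.5% = $59,737.50
Remaining $534,580 at 23% = $122,953.40
Fee: $58,380.00 + $59,280.00 + $59,737.50 + $122,953.40 = $300,350.90
$300,350.90 exceeds the $190,700 cap, so the fee is capped at $190,700.00.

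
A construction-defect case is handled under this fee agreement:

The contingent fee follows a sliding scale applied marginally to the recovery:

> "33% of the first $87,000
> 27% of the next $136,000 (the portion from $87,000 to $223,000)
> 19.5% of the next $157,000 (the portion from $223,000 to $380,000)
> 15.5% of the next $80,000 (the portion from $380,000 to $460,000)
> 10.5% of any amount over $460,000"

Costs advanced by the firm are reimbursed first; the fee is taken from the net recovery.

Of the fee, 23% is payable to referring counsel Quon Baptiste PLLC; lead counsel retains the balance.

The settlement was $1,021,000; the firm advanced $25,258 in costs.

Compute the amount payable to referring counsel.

Fee base (net of costs): $1,021,000 − $25,258 = $995,742
First $87,000 at 33% = $28,710.00
Next $136,000 at 27% = $36,720.00
Next $157,000 at 19.5% = $30,615.00
Next $80,000 at 15.5% = $12,400.00
Remaining $535,742 at 10.5% = $56,252.91
Fee: $28,710.00 + $36,720.00 + $30,615.00 + $12,400.00 + $56,252.91 = $164,697.91
Referral share: 23% of $164,697.91 = $37,880.52; lead counsel retains $164,697.91 − $37,880.52 = $126,817.39.

$37,880.52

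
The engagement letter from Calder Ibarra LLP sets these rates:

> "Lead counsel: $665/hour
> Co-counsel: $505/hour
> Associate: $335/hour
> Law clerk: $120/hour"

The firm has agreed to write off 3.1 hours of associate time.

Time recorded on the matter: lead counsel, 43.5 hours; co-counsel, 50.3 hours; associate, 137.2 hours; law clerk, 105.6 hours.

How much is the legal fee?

Lead counsel: 43.5 × $665 = $28,927.50
Co-counsel: 50.3 × $505 = $25,401.50
Associate: 137.2 × $335 = $45,962.00
Law clerk: 105.6 × $120 = $12,672.00
Subtotal: $112,963.00
Write-off: 3.1 × $335 = $1,038.50
Total: $112,963.00 − $1,038.50 = $111,924.50

$111,924.50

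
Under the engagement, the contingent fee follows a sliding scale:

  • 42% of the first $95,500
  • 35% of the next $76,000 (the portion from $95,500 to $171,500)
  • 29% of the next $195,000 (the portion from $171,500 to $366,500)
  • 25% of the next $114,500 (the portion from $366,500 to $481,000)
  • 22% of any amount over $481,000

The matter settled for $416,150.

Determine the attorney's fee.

$135,672.50

First $95,500 at 42% = $40,110.00
Next $76,000 at 35% = $26,600.00
Next $195,000 at 29% = $56,550.00
Remaining $49,650 at 25% = $12,412.50
Fee: $40,110.00 + $26,600.00 + $56,550.00 + $12,412.50 = $135,672.50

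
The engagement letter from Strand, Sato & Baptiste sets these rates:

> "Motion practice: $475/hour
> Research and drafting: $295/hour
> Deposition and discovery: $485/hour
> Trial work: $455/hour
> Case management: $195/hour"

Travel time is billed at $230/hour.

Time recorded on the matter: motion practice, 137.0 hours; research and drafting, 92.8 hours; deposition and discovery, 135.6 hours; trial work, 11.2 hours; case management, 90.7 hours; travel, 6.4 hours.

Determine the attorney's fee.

$182,471.50

Motion practice: 137.0 × $475 = $65,075.00
Research and drafting: 92.8 × $295 = $27,376.00
Deposition and discovery: 135.6 × $485 = $65,766.00
Trial work: 11.2 × $455 = $5,096.00
Case management: 90.7 × $195 = $17,686.50
Subtotal: $65,075.00 + $27,376.00 + $65,766.00 + $5,096.00 + $17,686.50 = $180,999.50
Travel: 6.4 × $230 = $1,472.00
Total: $180,999.50 + $1,472.00 = $182,471.50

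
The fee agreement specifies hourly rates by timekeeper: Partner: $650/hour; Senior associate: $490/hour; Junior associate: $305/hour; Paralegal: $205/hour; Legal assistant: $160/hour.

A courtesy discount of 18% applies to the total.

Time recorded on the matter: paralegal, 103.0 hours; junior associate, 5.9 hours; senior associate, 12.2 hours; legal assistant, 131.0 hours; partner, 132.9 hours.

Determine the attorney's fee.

Partner: 132.9 × $650 = $86,385.00
Senior associate: 12.2 × $490 = $5,978.00
Junior associate: 5.9 × $305 = $1,799.50
Paralegal: 103.0 × $205 = $21,115.00
Legal assistant: 131.0 × $160 = $20,960.00
Subtotal: $136,237.50
Less 18% discount: −$24,522.75
Total: $136,237.50 − $24,522.75 = $111,714.75

$111,714.75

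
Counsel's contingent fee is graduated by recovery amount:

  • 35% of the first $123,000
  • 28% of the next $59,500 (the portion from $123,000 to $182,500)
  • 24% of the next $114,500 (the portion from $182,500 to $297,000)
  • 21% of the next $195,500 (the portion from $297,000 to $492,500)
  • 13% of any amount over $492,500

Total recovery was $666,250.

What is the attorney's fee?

First $123,000 at 35% = $43,050.00
Next $59,500 at 28% = $16,660.00
Next $114,500 at 24% = $27,480.00
Next $195,500 at 21% = $41,055.00
Remaining $173,750 at 13% = $22,587.50
Fee: $43,050.00 + $16,660.00 + $27,480.00 + $41,055.00 + $22,587.50 = $150,832.50

$150,832.50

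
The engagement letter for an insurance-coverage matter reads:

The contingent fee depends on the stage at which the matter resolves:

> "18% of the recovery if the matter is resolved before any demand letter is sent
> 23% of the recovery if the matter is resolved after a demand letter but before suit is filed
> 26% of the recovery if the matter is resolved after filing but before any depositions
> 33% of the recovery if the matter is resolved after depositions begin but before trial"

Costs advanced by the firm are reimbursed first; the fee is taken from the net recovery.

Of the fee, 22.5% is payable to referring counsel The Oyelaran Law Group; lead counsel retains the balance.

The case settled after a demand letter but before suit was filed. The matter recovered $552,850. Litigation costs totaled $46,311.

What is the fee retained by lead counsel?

$90,290.58

Fee base (net of costs): $552,850 − $46,311 = $506,539
The matter settled after a demand letter but before suit was filed, so the 23% rate applies.
$506,539 × 23% = $116,503.97
Referral share: 22.5% of $116,503.97 = $26,213.39; lead counsel retains $116,503.97 − $26,213.39 = $90,290.58.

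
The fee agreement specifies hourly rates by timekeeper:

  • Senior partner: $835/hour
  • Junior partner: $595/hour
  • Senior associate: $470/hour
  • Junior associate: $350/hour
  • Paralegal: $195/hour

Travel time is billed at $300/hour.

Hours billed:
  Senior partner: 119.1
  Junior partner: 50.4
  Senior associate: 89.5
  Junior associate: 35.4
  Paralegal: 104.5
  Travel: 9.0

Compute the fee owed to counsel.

$206,969.00

Senior partner: 119.1 × $835 = $99,448.50
Junior partner: 50.4 × $595 = $29,988.00
Senior associate: 89.5 × $470 = $42,065.00
Junior associate: 35.4 × $350 = $12,390.00
Paralegal: 104.5 × $195 = $20,377.50
Subtotal: $99,448.50 + $29,988.00 + $42,065.00 + $12,390.00 + $20,377.50 = $204,269.00
Travel: 9.0 × $300 = $2,700.00
Total: $204,269.00 + $2,700.00 = $206,969.00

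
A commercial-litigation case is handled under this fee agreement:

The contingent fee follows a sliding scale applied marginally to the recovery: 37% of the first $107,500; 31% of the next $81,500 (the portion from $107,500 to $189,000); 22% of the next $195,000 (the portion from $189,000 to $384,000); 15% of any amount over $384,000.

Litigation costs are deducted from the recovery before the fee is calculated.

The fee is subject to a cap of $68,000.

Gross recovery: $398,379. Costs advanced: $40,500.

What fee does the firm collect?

$68,000.00

Fee base (net of costs): $398,379 − $40,500 = $357,879
First $107,500 at 37% = $39,775.00
Next $81,500 at 31% = $25,265.00
Remaining $168,879 at 22% = $37,153.38
Fee: $39,775.00 + $25,265.00 + $37,153.38 = $102,193.38
$102,193.38 exceeds the $68,000 cap, so the fee is capped at $68,000.00.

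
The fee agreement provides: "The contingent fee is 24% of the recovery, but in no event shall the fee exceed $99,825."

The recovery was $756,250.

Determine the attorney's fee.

$99,825.00

24% of $756,250 = $181,500.00
That exceeds the $99,825 cap, so the fee is capped at $99,825.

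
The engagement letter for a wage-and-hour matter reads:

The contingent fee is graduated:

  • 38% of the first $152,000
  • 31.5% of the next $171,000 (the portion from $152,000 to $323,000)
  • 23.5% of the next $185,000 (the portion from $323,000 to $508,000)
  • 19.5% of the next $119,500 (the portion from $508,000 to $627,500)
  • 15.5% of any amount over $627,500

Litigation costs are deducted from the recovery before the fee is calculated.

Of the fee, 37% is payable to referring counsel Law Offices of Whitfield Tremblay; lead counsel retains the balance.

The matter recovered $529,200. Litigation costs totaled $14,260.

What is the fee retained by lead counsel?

$98,565.58

Fee base (net of costs): $529,200 − $14,260 = $514,940
First $152,000 at 38% = $57,760.00
Next $171,000 at 31.5% = $53,865.00
Next $185,000 at 23.5% = $43,475.00
Remaining $6,940 at 19.5% = $1,353.30
Fee: $57,760.00 + $53,865.00 + $43,475.00 + $1,353.30 = $156,453.30
Referral share: 37% of $156,453.30 = $57,887.72; lead counsel retains $156,453.30 − $57,887.72 = $98,565.58.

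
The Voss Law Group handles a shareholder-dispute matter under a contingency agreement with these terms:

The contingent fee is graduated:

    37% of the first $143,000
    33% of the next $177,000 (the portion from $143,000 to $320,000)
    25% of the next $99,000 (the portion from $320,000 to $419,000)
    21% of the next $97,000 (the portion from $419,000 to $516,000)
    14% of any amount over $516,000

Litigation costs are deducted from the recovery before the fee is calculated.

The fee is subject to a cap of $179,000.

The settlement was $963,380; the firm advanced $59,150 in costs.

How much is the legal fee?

Fee base (net of costs): $963,380 − $59,150 = $904,230
First $143,000 at 37% = $52,910.00
Next $177,000 at 33% = $58,410.00
Next $99,000 at 25% = $24,750.00
Next $97,000 at 21% = $20,370.00
Remaining $388,230 at 14% = $54,352.20
Fee: $52,910.00 + $58,410.00 + $24,750.00 + $20,370.00 + $54,352.20 = $210,792.20
$210,792.20 exceeds the $179,000 cap, so the fee is capped at $179,000.00.

$179,000.00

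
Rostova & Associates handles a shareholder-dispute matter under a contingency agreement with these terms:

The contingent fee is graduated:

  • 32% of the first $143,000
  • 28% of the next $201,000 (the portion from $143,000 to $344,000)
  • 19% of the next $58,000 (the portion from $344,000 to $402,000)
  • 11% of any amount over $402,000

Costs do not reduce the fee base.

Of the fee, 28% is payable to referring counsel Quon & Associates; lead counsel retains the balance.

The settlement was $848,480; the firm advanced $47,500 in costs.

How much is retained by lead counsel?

$116,764.42

Fee base is the gross recovery, $848,480; costs are reimbursed separately.
First $143,000 at 32% = $45,760.00
Next $201,000 at 28% = $56,280.00
Next $58,000 at 19% = $11,020.00
Remaining $446,480 at 11% = $49,112.80
Fee: $45,760.00 + $56,280.00 + $11,020.00 + $49,112.80 = $162,172.80
Referral share: 28% of $162,172.80 = $45,408.38; lead counsel retains $162,172.80 − $45,408.38 = $116,764.42.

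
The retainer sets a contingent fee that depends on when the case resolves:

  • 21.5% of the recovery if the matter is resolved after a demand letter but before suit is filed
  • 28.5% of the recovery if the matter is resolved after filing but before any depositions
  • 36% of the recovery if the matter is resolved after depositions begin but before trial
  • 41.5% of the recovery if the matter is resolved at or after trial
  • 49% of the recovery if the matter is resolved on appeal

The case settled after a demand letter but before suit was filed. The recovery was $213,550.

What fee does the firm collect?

The matter settled after a demand letter but before suit was filed, so the 21.5% rate applies.
$213,550 × 21.5% = $45,913.25

$45,913.25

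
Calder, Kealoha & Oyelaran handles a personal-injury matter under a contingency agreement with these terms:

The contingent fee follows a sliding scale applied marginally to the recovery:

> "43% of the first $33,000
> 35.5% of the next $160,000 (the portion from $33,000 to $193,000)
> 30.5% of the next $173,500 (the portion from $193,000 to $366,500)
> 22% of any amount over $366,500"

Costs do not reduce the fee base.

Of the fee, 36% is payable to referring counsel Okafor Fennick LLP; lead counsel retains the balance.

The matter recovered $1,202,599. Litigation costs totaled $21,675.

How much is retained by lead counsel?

Fee base is the gross recovery, $1,202,599; costs are reimbursed separately.
First $33,000 at 43% = $14,190.00
Next $160,000 at 35.5% = $56,800.00
Next $173,500 at 30.5% = $52,917.50
Remaining $836,099 at 22% = $183,941.78
Fee: $14,190.00 + $56,800.00 + $52,917.50 + $183,941.78 = $307,849.28
Referral share: 36% of $307,849.28 = $110,825.74; lead counsel retains $307,849.28 − $110,825.74 = $197,023.54.

$197,023.54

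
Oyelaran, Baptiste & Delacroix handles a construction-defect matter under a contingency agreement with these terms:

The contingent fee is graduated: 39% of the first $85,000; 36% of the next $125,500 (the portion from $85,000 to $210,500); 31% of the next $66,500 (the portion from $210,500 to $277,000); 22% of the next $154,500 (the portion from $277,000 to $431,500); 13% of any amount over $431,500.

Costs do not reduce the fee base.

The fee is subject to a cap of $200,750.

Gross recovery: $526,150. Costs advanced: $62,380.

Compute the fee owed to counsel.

Fee base is the gross recovery, $526,150; costs are reimbursed separately.
First $85,000 at 39% = $33,150.00
Next $125,500 at 36% = $45,180.00
Next $66,500 at 31% = $20,615.00
Next $154,500 at 22% = $33,990.00
Remaining $94,650 at 13% = $12,304.50
Fee: $33,150.00 + $45,180.00 + $20,615.00 + $33,990.00 + $12,304.50 = $145,239.50
$145,239.50 is under the $200,750 cap.

$145,239.50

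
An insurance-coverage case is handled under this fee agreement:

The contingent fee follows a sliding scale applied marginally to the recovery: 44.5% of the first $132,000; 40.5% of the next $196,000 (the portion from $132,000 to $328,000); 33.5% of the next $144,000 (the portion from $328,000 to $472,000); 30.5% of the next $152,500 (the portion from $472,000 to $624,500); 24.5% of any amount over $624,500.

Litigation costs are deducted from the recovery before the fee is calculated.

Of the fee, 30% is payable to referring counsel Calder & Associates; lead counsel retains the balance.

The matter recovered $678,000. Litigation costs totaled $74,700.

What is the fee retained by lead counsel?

Fee base (net of costs): $678,000 − $74,700 = $603,300
First $132,000 at 44.5% = $58,740.00
Next $196,000 at 40.5% = $79,380.00
Next $144,000 at 33.5% = $48,240.00
Remaining $131,300 at 30.5% = $40,046.50
Fee: $58,740.00 + $79,380.00 + $48,240.00 + $40,046.50 = $226,406.50
Referral share: 30% of $226,406.50 = $67,921.95; lead counsel retains $226,406.50 − $67,921.95 = $158,484.55.

$158,484.55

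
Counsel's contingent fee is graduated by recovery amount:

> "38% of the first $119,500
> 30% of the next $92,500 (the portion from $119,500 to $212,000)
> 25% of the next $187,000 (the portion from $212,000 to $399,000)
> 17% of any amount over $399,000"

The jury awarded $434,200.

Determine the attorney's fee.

First $119,500 at 38% = $45,410.00
Next $92,500 at 30% = $27,750.00
Next $187,000 at 25% = $46,750.00
Remaining $35,200 at 17% = $5,984.00
Fee: $45,410.00 + $27,750.00 + $46,750.00 + $5,984.00 = $125,894.00

$125,894.00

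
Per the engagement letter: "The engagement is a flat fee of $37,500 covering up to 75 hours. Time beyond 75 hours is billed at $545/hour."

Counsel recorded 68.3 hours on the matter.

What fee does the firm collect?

$37,500.00

68.3 hours is within the 75-hour scope; only the flat fee applies.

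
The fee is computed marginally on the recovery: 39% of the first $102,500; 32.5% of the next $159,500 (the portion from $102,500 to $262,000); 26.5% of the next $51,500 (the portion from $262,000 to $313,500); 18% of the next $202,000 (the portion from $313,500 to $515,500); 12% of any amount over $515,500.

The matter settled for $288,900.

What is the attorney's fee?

First $102,500 at 39% = $39,975.00
Next $159,500 at 32.5% = $51,837.50
Remaining $26,900 at 26.5% = $7,128.50
Fee: $39,975.00 + $51,837.50 + $7,128.50 = $98,941.00

$98,941.00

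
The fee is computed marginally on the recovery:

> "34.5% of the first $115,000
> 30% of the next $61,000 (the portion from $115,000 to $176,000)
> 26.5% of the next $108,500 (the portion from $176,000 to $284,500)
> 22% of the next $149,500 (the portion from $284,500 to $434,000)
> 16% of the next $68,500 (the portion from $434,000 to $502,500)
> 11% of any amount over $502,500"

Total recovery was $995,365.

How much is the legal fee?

$184,792.65

First $115,000 at 34.5% = $39,675.00
Next $61,000 at 30% = $18,300.00
Next $108,500 at 26.5% = $28,752.50
Next $149,500 at 22% = $32,890.00
Next $68,500 at 16% = $10,960.00
Remaining $492,865 at 11% = $54,215.15
Fee: $39,675.00 + $18,300.00 + $28,752.50 + $32,890.00 + $10,960.00 + $54,215.15 = $184,792.65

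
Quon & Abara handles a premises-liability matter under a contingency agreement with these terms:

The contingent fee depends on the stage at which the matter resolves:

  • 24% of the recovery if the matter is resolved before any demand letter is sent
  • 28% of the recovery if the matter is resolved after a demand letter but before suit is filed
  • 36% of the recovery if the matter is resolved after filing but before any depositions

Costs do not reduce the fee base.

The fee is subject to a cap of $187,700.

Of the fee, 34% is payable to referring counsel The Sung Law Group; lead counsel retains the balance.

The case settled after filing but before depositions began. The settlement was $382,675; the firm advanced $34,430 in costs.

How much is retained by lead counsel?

Fee base is the gross recovery, $382,675; costs are reimbursed separately.
The matter settled after filing but before depositions began, so the 36% rate applies.
$382,675 × 36% = $137,763.00
$137,763.00 is under the $187,700 cap.
Referral share: 34% of $137,763.00 = $46,839.42; lead counsel retains $137,763.00 − $46,839.42 = $90,923.58.

$90,923.58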